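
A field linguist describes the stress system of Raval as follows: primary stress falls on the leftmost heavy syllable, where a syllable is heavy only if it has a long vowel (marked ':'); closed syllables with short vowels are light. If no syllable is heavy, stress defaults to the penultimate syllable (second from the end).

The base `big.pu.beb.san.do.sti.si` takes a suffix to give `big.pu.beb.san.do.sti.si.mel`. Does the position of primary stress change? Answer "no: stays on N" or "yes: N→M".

yes: 6→7

Base `big.pu.beb.san.do.sti.si` (7 syllables):
  Weights: 1 big L, 2 pu L, 3 beb L, 4 san L, 5 do L, 6 sti L, 7 si L.
  No heavy syllable in the domain; default to the penultimate syllable (second from the end) = syllable 6.
  → primary stress on syllable 6.
Suffixed `big.pu.beb.san.do.sti.si.mel` (8 syllables):
  Weights: 1 big L, 2 pu L, 3 beb L, 4 san L, 5 do L, 6 sti L, 7 si L, 8 mel L.
  No heavy syllable in the domain; default to the penultimate syllable (second from the end) = syllable 7.
  → primary stress on syllable 7.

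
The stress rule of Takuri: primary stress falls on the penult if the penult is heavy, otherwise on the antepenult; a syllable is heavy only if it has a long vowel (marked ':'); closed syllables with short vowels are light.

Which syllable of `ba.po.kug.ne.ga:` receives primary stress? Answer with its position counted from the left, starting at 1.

3

Weights: 3 kug L, 4 ne L, 5 ga: H.
The penult (syllable 4, ne) is light, so stress falls on the antepenult (syllable 3, kug).
Primary stress: syllable 3 → ba.po.ˈkug.ne.ga:.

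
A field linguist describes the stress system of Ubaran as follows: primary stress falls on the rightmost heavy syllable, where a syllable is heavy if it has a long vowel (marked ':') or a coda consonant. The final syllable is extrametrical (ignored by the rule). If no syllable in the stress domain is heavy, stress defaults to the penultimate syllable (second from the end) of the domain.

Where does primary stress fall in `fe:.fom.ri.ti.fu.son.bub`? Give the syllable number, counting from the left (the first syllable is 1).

The final syllable (7, bub) is extrametrical; the stress domain is syllables 1–6.
Weights: 1 fe: H, 2 fom H, 3 ri L, 4 ti L, 5 fu L, 6 son H.
Heavy syllables in the domain: 1, 2, 6. The rightmost is syllable 6 (son).
Primary stress: syllable 6 → fe:.fom.ri.ti.fu.ˈson.bub.

6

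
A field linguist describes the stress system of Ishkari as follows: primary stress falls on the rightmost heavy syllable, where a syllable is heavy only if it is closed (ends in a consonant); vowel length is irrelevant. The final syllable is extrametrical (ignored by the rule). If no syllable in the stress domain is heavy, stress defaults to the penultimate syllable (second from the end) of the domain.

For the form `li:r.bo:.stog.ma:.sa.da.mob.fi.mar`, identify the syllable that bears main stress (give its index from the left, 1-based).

The final syllable (9, mar) is extrametrical; the stress domain is syllables 1–8.
Weights: 1 li:r H, 2 bo: L, 3 stog H, 4 ma: L, 5 sa L, 6 da L, 7 mob H, 8 fi L.
Heavy syllables in the domain: 1, 3, 7. The rightmost is syllable 7 (mob).
Primary stress: syllable 7 → li:r.bo:.stog.ma:.sa.da.ˈmob.fi.mar.

7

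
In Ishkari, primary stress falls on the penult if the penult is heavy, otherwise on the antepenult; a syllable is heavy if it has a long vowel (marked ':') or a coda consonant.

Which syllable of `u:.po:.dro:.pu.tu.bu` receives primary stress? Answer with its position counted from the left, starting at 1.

Weights: 4 pu L, 5 tu L, 6 bu L.
The penult (syllable 5, tu) is light, so stress falls on the antepenult (syllable 4, pu).
Primary stress: syllable 4 → u:.po:.dro:.ˈpu.tu.bu.

4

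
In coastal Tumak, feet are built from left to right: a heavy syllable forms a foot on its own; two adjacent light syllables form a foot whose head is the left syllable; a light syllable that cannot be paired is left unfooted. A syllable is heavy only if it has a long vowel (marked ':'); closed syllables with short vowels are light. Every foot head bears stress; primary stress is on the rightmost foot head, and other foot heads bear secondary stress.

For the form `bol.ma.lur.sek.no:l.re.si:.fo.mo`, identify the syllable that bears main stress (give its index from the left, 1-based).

8

Weights: 1 bol L, 2 ma L, 3 lur L, 4 sek L, 5 no:l H, 6 re L, 7 si: H, 8 fo L, 9 mo L.
Parse left to right (heavy = foot alone; LL = one foot; stranded L unfooted): (ˈbol.ma) (ˈlur.sek) (ˈno:l) re (ˈsi:) (ˈfo.mo).
Foot heads: 1, 3, 5, 7, 8.
Primary stress on the rightmost head = syllable 8.
Primary stress: syllable 8 → bol.ma.lur.sek.no:l.re.si:.ˈfo.mo.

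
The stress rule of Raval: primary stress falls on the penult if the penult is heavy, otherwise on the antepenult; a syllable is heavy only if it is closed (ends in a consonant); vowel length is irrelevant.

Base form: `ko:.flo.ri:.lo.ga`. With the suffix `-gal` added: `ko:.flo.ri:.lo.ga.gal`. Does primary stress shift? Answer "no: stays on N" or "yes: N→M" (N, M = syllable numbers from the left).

Base `ko:.flo.ri:.lo.ga` (5 syllables):
  Weights: 3 ri: L, 4 lo L, 5 ga L.
  The penult (syllable 4, lo) is light, so stress falls on the antepenult (syllable 3, ri:).
  → primary stress on syllable 3.
Suffixed `ko:.flo.ri:.lo.ga.gal` (6 syllables):
  Weights: 4 lo L, 5 ga L, 6 gal H.
  The penult (syllable 5, ga) is light, so stress falls on the antepenult (syllable 4, lo).
  → primary stress on syllable 4.

yes: 3→4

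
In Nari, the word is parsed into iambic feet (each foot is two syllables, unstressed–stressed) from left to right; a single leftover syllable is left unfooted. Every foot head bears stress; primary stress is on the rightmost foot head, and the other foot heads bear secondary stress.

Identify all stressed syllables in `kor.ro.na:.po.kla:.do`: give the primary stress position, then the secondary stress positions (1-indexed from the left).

primary 6, secondary 2, 4

Parse left to right into iambic (σˈσ) feet: (kor.ˈro) (na:.ˈpo) (kla:.ˈdo).
Foot heads (stressed positions): 2, 4, 6.
End Rule Rightmost: primary stress on the rightmost head = syllable 6.
Secondary stress on 2, 4: kor.ˌro.na:.ˌpo.kla:.ˈdo.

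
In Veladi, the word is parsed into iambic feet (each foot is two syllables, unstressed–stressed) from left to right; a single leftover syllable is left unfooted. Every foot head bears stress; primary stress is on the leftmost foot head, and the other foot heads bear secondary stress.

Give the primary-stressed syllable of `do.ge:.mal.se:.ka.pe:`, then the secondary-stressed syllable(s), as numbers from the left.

Parse left to right into iambic (σˈσ) feet: (do.ˈge:) (mal.ˈse:) (ka.ˈpe:).
Foot heads (stressed positions): 2, 4, 6.
End Rule Leftmost: primary stress on the leftmost head = syllable 2.
Secondary stress on 4, 6: do.ˈge:.mal.ˌse:.ka.ˌpe:.

primary 2, secondary 4, 6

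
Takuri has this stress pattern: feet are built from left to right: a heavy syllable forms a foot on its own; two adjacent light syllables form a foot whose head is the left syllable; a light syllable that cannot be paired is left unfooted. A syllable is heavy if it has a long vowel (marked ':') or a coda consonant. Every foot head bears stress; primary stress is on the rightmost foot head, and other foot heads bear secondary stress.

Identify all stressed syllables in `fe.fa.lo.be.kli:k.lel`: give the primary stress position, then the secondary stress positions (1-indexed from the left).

Weights: 1 fe L, 2 fa L, 3 lo L, 4 be L, 5 kli:k H, 6 lel H.
Parse left to right (heavy = foot alone; LL = one foot; stranded L unfooted): (ˈfe.fa) (ˈlo.be) (ˈkli:k) (ˈlel).
Foot heads: 1, 3, 5, 6.
Primary stress on the rightmost head = syllable 6.
Secondary stress on 1, 3, 5: ˌfe.fa.ˌlo.be.ˌkli:k.ˈlel.

primary 6, secondary 1, 3, 5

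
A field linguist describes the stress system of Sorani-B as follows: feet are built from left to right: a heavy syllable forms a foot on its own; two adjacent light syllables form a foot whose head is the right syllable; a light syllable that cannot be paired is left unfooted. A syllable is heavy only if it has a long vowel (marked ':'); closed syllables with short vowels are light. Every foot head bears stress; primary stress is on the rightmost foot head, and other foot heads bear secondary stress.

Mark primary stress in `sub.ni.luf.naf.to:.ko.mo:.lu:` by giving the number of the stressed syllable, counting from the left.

8

Weights: 1 sub L, 2 ni L, 3 luf L, 4 naf L, 5 to: H, 6 ko L, 7 mo: H, 8 lu: H.
Parse left to right (heavy = foot alone; LL = one foot; stranded L unfooted): (sub.ˈni) (luf.ˈnaf) (ˈto:) ko (ˈmo:) (ˈlu:).
Foot heads: 2, 4, 5, 7, 8.
Primary stress on the rightmost head = syllable 8.
Primary stress: syllable 8 → sub.ni.luf.naf.to:.ko.mo:.ˈlu:.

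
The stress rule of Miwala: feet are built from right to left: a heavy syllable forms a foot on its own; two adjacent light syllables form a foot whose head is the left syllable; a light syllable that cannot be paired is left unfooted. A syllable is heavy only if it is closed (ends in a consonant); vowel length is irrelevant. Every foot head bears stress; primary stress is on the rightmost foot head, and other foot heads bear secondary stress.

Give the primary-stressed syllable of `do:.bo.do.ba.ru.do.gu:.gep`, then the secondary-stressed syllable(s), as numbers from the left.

primary 8, secondary 2, 4, 6

Weights: 1 do: L, 2 bo L, 3 do L, 4 ba L, 5 ru L, 6 do L, 7 gu: L, 8 gep H.
Parse right to left (heavy = foot alone; LL = one foot; stranded L unfooted): do: (ˈbo.do) (ˈba.ru) (ˈdo.gu:) (ˈgep).
Foot heads: 2, 4, 6, 8.
Primary stress on the rightmost head = syllable 8.
Secondary stress on 2, 4, 6: do:.ˌbo.do.ˌba.ru.ˌdo.gu:.ˈgep.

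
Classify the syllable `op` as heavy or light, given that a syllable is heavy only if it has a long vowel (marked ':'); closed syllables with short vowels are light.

light

`op`: short vowel, closed (coda /p/). Short vowel → light.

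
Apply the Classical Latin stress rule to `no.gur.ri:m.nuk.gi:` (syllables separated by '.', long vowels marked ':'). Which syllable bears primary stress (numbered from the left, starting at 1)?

Classical Latin: stress the penult if heavy (long vowel or closed), else the antepenult.
Weights: 3 ri:m H, 4 nuk H, 5 gi: H.
The penult (syllable 4, nuk) is heavy, so it takes stress.
Stress on syllable 4: no.gur.ri:m.ˈnuk.gi:.

4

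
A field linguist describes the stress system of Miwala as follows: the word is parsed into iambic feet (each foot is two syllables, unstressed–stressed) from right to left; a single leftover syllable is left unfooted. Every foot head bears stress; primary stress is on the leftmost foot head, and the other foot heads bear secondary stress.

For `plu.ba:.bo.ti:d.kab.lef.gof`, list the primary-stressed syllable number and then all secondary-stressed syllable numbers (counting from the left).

primary 3, secondary 5, 7

Parse right to left into iambic (σˈσ) feet: plu (ba:.ˈbo) (ti:d.ˈkab) (lef.ˈgof). Syllable 1 is left unfooted.
Foot heads (stressed positions): 3, 5, 7.
End Rule Leftmost: primary stress on the leftmost head = syllable 3.
Secondary stress on 5, 7: plu.ba:.ˈbo.ti:d.ˌkab.lef.ˌgof.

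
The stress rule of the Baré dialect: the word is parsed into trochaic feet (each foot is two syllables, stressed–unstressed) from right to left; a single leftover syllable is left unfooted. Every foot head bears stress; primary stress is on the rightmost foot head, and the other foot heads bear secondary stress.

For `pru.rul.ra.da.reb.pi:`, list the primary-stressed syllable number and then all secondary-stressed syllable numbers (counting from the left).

Parse right to left into trochaic (ˈσσ) feet: (ˈpru.rul) (ˈra.da) (ˈreb.pi:).
Foot heads (stressed positions): 1, 3, 5.
End Rule Rightmost: primary stress on the rightmost head = syllable 5.
Secondary stress on 1, 3: ˌpru.rul.ˌra.da.ˈreb.pi:.

primary 5, secondary 1, 3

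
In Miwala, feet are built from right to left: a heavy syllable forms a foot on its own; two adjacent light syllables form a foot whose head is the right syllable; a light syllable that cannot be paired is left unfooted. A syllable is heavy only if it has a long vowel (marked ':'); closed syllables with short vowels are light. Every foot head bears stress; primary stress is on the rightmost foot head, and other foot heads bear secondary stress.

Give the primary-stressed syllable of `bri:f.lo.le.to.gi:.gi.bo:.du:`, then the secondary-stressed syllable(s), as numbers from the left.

primary 8, secondary 1, 4, 5, 7

Weights: 1 bri:f H, 2 lo L, 3 le L, 4 to L, 5 gi: H, 6 gi L, 7 bo: H, 8 du: H.
Parse right to left (heavy = foot alone; LL = one foot; stranded L unfooted): (ˈbri:f) lo (le.ˈto) (ˈgi:) gi (ˈbo:) (ˈdu:).
Foot heads: 1, 4, 5, 7, 8.
Primary stress on the rightmost head = syllable 8.
Secondary stress on 1, 4, 5, 7: ˌbri:f.lo.le.ˌto.ˌgi:.gi.ˌbo:.ˈdu:.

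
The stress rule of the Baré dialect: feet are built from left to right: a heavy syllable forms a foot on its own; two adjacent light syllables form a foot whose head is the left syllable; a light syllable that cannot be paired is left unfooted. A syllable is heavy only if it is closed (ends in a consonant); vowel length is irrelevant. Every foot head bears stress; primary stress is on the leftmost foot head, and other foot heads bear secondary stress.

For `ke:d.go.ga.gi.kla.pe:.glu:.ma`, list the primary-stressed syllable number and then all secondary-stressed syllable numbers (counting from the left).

Weights: 1 ke:d H, 2 go L, 3 ga L, 4 gi L, 5 kla L, 6 pe: L, 7 glu: L, 8 ma L.
Parse left to right (heavy = foot alone; LL = one foot; stranded L unfooted): (ˈke:d) (ˈgo.ga) (ˈgi.kla) (ˈpe:.glu:) ma.
Foot heads: 1, 2, 4, 6.
Primary stress on the leftmost head = syllable 1.
Secondary stress on 2, 4, 6: ˈke:d.ˌgo.ga.ˌgi.kla.ˌpe:.glu:.ma.

primary 1, secondary 2, 4, 6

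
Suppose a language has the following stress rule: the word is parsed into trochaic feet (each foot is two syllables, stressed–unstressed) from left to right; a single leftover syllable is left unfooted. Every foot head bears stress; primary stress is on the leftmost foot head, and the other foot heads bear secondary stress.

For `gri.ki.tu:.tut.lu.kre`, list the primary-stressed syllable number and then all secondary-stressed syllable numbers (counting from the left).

primary 1, secondary 3, 5

Parse left to right into trochaic (ˈσσ) feet: (ˈgri.ki) (ˈtu:.tut) (ˈlu.kre).
Foot heads (stressed positions): 1, 3, 5.
End Rule Leftmost: primary stress on the leftmost head = syllable 1.
Secondary stress on 3, 5: ˈgri.ki.ˌtu:.tut.ˌlu.kre.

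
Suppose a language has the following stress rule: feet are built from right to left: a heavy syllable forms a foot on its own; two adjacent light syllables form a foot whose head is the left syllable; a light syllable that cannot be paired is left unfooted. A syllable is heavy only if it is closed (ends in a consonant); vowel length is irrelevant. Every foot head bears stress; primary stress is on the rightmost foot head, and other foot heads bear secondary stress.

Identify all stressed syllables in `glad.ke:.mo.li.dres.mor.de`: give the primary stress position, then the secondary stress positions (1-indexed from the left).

primary 6, secondary 1, 3, 5

Weights: 1 glad H, 2 ke: L, 3 mo L, 4 li L, 5 dres H, 6 mor H, 7 de L.
Parse right to left (heavy = foot alone; LL = one foot; stranded L unfooted): (ˈglad) ke: (ˈmo.li) (ˈdres) (ˈmor) de.
Foot heads: 1, 3, 5, 6.
Primary stress on the rightmost head = syllable 6.
Secondary stress on 1, 3, 5: ˌglad.ke:.ˌmo.li.ˌdres.ˈmor.de.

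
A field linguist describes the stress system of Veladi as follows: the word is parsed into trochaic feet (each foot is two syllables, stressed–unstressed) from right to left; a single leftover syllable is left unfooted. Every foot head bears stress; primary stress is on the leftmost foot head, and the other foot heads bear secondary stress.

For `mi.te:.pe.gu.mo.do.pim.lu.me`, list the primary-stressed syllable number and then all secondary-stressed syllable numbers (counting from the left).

primary 2, secondary 4, 6, 8

Parse right to left into trochaic (ˈσσ) feet: mi (ˈte:.pe) (ˈgu.mo) (ˈdo.pim) (ˈlu.me). Syllable 1 is left unfooted.
Foot heads (stressed positions): 2, 4, 6, 8.
End Rule Leftmost: primary stress on the leftmost head = syllable 2.
Secondary stress on 4, 6, 8: mi.ˈte:.pe.ˌgu.mo.ˌdo.pim.ˌlu.me.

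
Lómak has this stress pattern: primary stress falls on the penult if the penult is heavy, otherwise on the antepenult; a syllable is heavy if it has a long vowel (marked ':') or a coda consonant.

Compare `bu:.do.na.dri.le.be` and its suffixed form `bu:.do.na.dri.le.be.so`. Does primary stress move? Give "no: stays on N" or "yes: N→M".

Base `bu:.do.na.dri.le.be` (6 syllables):
  Weights: 4 dri L, 5 le L, 6 be L.
  The penult (syllable 5, le) is light, so stress falls on the antepenult (syllable 4, dri).
  → primary stress on syllable 4.
Suffixed `bu:.do.na.dri.le.be.so` (7 syllables):
  Weights: 5 le L, 6 be L, 7 so L.
  The penult (syllable 6, be) is light, so stress falls on the antepenult (syllable 5, le).
  → primary stress on syllable 5.

yes: 4→5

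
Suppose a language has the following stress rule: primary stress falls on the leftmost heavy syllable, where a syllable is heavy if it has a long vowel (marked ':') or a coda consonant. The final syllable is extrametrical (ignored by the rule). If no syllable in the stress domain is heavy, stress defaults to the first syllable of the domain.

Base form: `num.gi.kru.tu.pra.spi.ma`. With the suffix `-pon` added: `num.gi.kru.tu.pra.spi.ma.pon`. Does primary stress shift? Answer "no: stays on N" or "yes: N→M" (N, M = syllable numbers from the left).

no: stays on 1

Base `num.gi.kru.tu.pra.spi.ma` (7 syllables):
  The final syllable (7, ma) is extrametrical; the stress domain is syllables 1–6.
  Weights: 1 num H, 2 gi L, 3 kru L, 4 tu L, 5 pra L, 6 spi L.
  Heavy syllables in the domain: 1. The leftmost is syllable 1 (num).
  → primary stress on syllable 1.
Suffixed `num.gi.kru.tu.pra.spi.ma.pon` (8 syllables):
  The final syllable (8, pon) is extrametrical; the stress domain is syllables 1–7.
  Weights: 1 num H, 2 gi L, 3 kru L, 4 tu L, 5 pra L, 6 spi L, 7 ma L.
  Heavy syllables in the domain: 1. The leftmost is syllable 1 (num).
  → primary stress on syllable 1.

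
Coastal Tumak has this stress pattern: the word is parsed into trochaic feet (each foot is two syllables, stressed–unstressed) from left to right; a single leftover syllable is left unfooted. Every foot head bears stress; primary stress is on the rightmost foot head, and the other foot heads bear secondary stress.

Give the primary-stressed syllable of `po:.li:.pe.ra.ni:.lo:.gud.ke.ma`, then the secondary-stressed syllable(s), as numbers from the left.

Parse left to right into trochaic (ˈσσ) feet: (ˈpo:.li:) (ˈpe.ra) (ˈni:.lo:) (ˈgud.ke) ma. Syllable 9 is left unfooted.
Foot heads (stressed positions): 1, 3, 5, 7.
End Rule Rightmost: primary stress on the rightmost head = syllable 7.
Secondary stress on 1, 3, 5: ˌpo:.li:.ˌpe.ra.ˌni:.lo:.ˈgud.ke.ma.

primary 7, secondary 1, 3, 5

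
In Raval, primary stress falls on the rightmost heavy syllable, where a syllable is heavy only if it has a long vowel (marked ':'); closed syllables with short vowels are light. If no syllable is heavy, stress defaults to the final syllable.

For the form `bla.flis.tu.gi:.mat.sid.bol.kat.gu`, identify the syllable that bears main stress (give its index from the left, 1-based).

4

Weights: 1 bla L, 2 flis L, 3 tu L, 4 gi: H, 5 mat L, 6 sid L, 7 bol L, 8 kat L, 9 gu L.
Heavy syllables in the domain: 4. The rightmost is syllable 4 (gi:).
Primary stress: syllable 4 → bla.flis.tu.ˈgi:.mat.sid.bol.kat.gu.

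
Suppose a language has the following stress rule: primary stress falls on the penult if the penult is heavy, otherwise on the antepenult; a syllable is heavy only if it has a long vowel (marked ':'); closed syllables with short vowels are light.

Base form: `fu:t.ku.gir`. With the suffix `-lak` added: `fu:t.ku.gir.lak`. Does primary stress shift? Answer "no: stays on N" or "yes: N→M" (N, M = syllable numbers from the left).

yes: 1→2

Base `fu:t.ku.gir` (3 syllables):
  Weights: 1 fu:t H, 2 ku L, 3 gir L.
  The penult (syllable 2, ku) is light, so stress falls on the antepenult (syllable 1, fu:t).
  → primary stress on syllable 1.
Suffixed `fu:t.ku.gir.lak` (4 syllables):
  Weights: 2 ku L, 3 gir L, 4 lak L.
  The penult (syllable 3, gir) is light, so stress falls on the antepenult (syllable 2, ku).
  → primary stress on syllable 2.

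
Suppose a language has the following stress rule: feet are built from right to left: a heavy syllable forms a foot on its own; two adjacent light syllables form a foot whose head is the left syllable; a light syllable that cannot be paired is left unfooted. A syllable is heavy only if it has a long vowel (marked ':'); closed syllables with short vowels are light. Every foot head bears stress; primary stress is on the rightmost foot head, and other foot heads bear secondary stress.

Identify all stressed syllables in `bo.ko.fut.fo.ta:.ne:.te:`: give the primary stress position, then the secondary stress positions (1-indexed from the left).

primary 7, secondary 1, 3, 5, 6

Weights: 1 bo L, 2 ko L, 3 fut L, 4 fo L, 5 ta: H, 6 ne: H, 7 te: H.
Parse right to left (heavy = foot alone; LL = one foot; stranded L unfooted): (ˈbo.ko) (ˈfut.fo) (ˈta:) (ˈne:) (ˈte:).
Foot heads: 1, 3, 5, 6, 7.
Primary stress on the rightmost head = syllable 7.
Secondary stress on 1, 3, 5, 6: ˌbo.ko.ˌfut.fo.ˌta:.ˌne:.ˈte:.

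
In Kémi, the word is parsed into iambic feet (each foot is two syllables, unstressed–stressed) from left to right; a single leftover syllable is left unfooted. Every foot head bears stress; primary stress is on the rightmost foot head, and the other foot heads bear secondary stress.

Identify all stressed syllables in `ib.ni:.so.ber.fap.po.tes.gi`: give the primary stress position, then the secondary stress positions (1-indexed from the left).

primary 8, secondary 2, 4, 6

Parse left to right into iambic (σˈσ) feet: (ib.ˈni:) (so.ˈber) (fap.ˈpo) (tes.ˈgi).
Foot heads (stressed positions): 2, 4, 6, 8.
End Rule Rightmost: primary stress on the rightmost head = syllable 8.
Secondary stress on 2, 4, 6: ib.ˌni:.so.ˌber.fap.ˌpo.tes.ˈgi.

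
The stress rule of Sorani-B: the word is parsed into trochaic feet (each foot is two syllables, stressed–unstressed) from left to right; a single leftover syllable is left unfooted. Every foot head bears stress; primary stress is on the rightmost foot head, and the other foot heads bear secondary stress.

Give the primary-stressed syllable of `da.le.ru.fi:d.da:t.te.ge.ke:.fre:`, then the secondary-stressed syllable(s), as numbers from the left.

primary 7, secondary 1, 3, 5

Parse left to right into trochaic (ˈσσ) feet: (ˈda.le) (ˈru.fi:d) (ˈda:t.te) (ˈge.ke:) fre:. Syllable 9 is left unfooted.
Foot heads (stressed positions): 1, 3, 5, 7.
End Rule Rightmost: primary stress on the rightmost head = syllable 7.
Secondary stress on 1, 3, 5: ˌda.le.ˌru.fi:d.ˌda:t.te.ˈge.ke:.fre:.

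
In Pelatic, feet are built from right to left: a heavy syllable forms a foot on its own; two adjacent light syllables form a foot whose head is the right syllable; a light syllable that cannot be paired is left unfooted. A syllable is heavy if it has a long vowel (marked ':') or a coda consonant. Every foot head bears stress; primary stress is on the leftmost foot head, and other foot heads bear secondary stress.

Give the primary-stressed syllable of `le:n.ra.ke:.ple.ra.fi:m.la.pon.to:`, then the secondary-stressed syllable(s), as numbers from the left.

Weights: 1 le:n H, 2 ra L, 3 ke: H, 4 ple L, 5 ra L, 6 fi:m H, 7 la L, 8 pon H, 9 to: H.
Parse right to left (heavy = foot alone; LL = one foot; stranded L unfooted): (ˈle:n) ra (ˈke:) (ple.ˈra) (ˈfi:m) la (ˈpon) (ˈto:).
Foot heads: 1, 3, 5, 6, 8, 9.
Primary stress on the leftmost head = syllable 1.
Secondary stress on 3, 5, 6, 8, 9: ˈle:n.ra.ˌke:.ple.ˌra.ˌfi:m.la.ˌpon.ˌto:.

primary 1, secondary 3, 5, 6, 8, 9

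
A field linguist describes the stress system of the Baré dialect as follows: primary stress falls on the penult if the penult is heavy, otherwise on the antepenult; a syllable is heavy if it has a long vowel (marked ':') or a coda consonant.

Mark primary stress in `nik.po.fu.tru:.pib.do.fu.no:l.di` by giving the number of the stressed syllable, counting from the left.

Weights: 7 fu L, 8 no:l H, 9 di L.
The penult (syllable 8, no:l) is heavy, so it takes stress.
Primary stress: syllable 8 → nik.po.fu.tru:.pib.do.fu.ˈno:l.di.

8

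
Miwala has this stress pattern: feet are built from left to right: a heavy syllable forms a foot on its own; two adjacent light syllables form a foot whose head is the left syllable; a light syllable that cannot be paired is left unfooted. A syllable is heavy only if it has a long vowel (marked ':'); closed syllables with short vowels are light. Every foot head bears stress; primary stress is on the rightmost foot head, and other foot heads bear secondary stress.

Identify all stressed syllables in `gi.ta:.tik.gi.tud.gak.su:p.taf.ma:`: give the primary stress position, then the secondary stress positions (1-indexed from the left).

primary 9, secondary 2, 3, 5, 7

Weights: 1 gi L, 2 ta: H, 3 tik L, 4 gi L, 5 tud L, 6 gak L, 7 su:p H, 8 taf L, 9 ma: H.
Parse left to right (heavy = foot alone; LL = one foot; stranded L unfooted): gi (ˈta:) (ˈtik.gi) (ˈtud.gak) (ˈsu:p) taf (ˈma:).
Foot heads: 2, 3, 5, 7, 9.
Primary stress on the rightmost head = syllable 9.
Secondary stress on 2, 3, 5, 7: gi.ˌta:.ˌtik.gi.ˌtud.gak.ˌsu:p.taf.ˈma:.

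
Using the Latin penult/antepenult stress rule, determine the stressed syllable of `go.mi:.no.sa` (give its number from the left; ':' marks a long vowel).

2

Classical Latin: stress the penult if heavy (long vowel or closed), else the antepenult.
Weights: 2 mi: H, 3 no L, 4 sa L.
The penult (syllable 3, no) is light, so stress falls on the antepenult (syllable 2, mi:).
Stress on syllable 2: go.ˈmi:.no.sa.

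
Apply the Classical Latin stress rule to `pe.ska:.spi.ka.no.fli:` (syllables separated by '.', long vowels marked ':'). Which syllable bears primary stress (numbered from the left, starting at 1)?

Classical Latin: stress the penult if heavy (long vowel or closed), else the antepenult.
Weights: 4 ka L, 5 no L, 6 fli: H.
The penult (syllable 5, no) is light, so stress falls on the antepenult (syllable 4, ka).
Stress on syllable 4: pe.ska:.spi.ˈka.no.fli:.

4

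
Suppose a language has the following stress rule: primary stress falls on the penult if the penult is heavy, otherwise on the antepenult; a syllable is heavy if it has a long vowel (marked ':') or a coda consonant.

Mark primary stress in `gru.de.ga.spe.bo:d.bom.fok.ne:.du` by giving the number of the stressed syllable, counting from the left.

Weights: 7 fok H, 8 ne: H, 9 du L.
The penult (syllable 8, ne:) is heavy, so it takes stress.
Primary stress: syllable 8 → gru.de.ga.spe.bo:d.bom.fok.ˈne:.du.

8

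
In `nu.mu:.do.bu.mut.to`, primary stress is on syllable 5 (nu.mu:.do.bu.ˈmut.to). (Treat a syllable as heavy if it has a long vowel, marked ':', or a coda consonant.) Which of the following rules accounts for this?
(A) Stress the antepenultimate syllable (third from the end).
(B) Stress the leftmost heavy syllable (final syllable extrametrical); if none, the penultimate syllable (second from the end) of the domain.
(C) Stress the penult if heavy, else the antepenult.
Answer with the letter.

C

Rule A → syllable 4 (observed: 5).
Rule B → syllable 2 (observed: 5).
Rule C → syllable 5 ✓.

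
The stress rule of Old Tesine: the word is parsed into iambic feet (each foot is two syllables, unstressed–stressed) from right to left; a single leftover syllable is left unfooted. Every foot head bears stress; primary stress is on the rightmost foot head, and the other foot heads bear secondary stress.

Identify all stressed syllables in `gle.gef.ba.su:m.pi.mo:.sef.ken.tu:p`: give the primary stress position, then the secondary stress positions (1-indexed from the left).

primary 9, secondary 3, 5, 7

Parse right to left into iambic (σˈσ) feet: gle (gef.ˈba) (su:m.ˈpi) (mo:.ˈsef) (ken.ˈtu:p). Syllable 1 is left unfooted.
Foot heads (stressed positions): 3, 5, 7, 9.
End Rule Rightmost: primary stress on the rightmost head = syllable 9.
Secondary stress on 3, 5, 7: gle.gef.ˌba.su:m.ˌpi.mo:.ˌsef.ken.ˈtu:p.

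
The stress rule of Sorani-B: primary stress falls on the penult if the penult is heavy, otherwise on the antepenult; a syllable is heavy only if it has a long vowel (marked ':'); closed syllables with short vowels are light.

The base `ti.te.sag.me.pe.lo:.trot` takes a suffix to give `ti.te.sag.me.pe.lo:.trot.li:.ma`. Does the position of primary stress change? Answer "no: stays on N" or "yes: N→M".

yes: 6→8

Base `ti.te.sag.me.pe.lo:.trot` (7 syllables):
  Weights: 5 pe L, 6 lo: H, 7 trot L.
  The penult (syllable 6, lo:) is heavy, so it takes stress.
  → primary stress on syllable 6.
Suffixed `ti.te.sag.me.pe.lo:.trot.li:.ma` (9 syllables):
  Weights: 7 trot L, 8 li: H, 9 ma L.
  The penult (syllable 8, li:) is heavy, so it takes stress.
  → primary stress on syllable 8.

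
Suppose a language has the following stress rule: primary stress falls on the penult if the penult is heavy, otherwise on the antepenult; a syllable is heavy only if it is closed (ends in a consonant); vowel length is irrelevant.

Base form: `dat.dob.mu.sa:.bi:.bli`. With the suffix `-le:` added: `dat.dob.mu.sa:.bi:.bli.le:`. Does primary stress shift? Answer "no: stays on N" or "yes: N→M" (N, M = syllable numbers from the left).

Base `dat.dob.mu.sa:.bi:.bli` (6 syllables):
  Weights: 4 sa: L, 5 bi: L, 6 bli L.
  The penult (syllable 5, bi:) is light, so stress falls on the antepenult (syllable 4, sa:).
  → primary stress on syllable 4.
Suffixed `dat.dob.mu.sa:.bi:.bli.le:` (7 syllables):
  Weights: 5 bi: L, 6 bli L, 7 le: L.
  The penult (syllable 6, bli) is light, so stress falls on the antepenult (syllable 5, bi:).
  → primary stress on syllable 5.

yes: 4→5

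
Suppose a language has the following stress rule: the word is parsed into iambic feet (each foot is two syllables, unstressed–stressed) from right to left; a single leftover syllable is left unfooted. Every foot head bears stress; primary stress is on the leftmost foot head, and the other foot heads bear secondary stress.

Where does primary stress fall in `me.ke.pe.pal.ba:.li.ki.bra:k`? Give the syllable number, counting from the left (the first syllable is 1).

2

Parse right to left into iambic (σˈσ) feet: (me.ˈke) (pe.ˈpal) (ba:.ˈli) (ki.ˈbra:k).
Foot heads (stressed positions): 2, 4, 6, 8.
End Rule Leftmost: primary stress on the leftmost head = syllable 2.
Primary stress: syllable 2 → me.ˈke.pe.pal.ba:.li.ki.bra:k.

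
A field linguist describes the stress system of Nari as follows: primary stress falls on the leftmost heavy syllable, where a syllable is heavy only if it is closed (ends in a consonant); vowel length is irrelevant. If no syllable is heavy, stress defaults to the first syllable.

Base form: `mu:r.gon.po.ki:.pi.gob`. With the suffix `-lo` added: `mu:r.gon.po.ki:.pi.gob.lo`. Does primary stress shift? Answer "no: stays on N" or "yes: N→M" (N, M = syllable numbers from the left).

no: stays on 1

Base `mu:r.gon.po.ki:.pi.gob` (6 syllables):
  Weights: 1 mu:r H, 2 gon H, 3 po L, 4 ki: L, 5 pi L, 6 gob H.
  Heavy syllables in the domain: 1, 2, 6. The leftmost is syllable 1 (mu:r).
  → primary stress on syllable 1.
Suffixed `mu:r.gon.po.ki:.pi.gob.lo` (7 syllables):
  Weights: 1 mu:r H, 2 gon H, 3 po L, 4 ki: L, 5 pi L, 6 gob H, 7 lo L.
  Heavy syllables in the domain: 1, 2, 6. The leftmost is syllable 1 (mu:r).
  → primary stress on syllable 1.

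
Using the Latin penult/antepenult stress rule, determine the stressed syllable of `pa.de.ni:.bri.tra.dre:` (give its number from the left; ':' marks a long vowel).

Classical Latin: stress the penult if heavy (long vowel or closed), else the antepenult.
Weights: 4 bri L, 5 tra L, 6 dre: H.
The penult (syllable 5, tra) is light, so stress falls on the antepenult (syllable 4, bri).
Stress on syllable 4: pa.de.ni:.ˈbri.tra.dre:.

4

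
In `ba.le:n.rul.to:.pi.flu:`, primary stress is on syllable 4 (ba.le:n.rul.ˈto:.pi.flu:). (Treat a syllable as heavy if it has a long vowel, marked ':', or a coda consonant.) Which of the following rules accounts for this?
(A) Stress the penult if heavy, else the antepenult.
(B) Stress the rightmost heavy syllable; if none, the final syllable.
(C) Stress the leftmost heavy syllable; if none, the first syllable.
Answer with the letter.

Rule A → syllable 4 ✓.
Rule B → syllable 6 (observed: 4).
Rule C → syllable 2 (observed: 4).

A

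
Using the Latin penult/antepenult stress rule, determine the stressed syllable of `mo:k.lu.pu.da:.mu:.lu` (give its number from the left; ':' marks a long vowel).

5

Classical Latin: stress the penult if heavy (long vowel or closed), else the antepenult.
Weights: 4 da: H, 5 mu: H, 6 lu L.
The penult (syllable 5, mu:) is heavy, so it takes stress.
Stress on syllable 5: mo:k.lu.pu.da:.ˈmu:.lu.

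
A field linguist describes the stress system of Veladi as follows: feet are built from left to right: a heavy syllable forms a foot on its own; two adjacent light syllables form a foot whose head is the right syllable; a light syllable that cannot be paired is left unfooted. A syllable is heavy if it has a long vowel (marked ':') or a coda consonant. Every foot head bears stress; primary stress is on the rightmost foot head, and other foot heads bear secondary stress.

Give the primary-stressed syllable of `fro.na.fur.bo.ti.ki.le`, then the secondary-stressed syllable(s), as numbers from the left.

primary 7, secondary 2, 3, 5

Weights: 1 fro L, 2 na L, 3 fur H, 4 bo L, 5 ti L, 6 ki L, 7 le L.
Parse left to right (heavy = foot alone; LL = one foot; stranded L unfooted): (fro.ˈna) (ˈfur) (bo.ˈti) (ki.ˈle).
Foot heads: 2, 3, 5, 7.
Primary stress on the rightmost head = syllable 7.
Secondary stress on 2, 3, 5: fro.ˌna.ˌfur.bo.ˌti.ki.ˈle.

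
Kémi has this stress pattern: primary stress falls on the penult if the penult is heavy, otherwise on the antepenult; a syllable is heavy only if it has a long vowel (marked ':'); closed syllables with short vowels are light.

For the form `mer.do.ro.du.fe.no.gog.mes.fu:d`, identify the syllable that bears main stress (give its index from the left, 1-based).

7

Weights: 7 gog L, 8 mes L, 9 fu:d H.
The penult (syllable 8, mes) is light, so stress falls on the antepenult (syllable 7, gog).
Primary stress: syllable 7 → mer.do.ro.du.fe.no.ˈgog.mes.fu:d.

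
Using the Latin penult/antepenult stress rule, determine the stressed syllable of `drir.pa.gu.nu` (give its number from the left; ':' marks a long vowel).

Classical Latin: stress the penult if heavy (long vowel or closed), else the antepenult.
Weights: 2 pa L, 3 gu L, 4 nu L.
The penult (syllable 3, gu) is light, so stress falls on the antepenult (syllable 2, pa).
Stress on syllable 2: drir.ˈpa.gu.nu.

2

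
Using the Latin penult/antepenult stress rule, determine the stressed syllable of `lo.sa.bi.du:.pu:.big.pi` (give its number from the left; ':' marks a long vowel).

6

Classical Latin: stress the penult if heavy (long vowel or closed), else the antepenult.
Weights: 5 pu: H, 6 big H, 7 pi L.
The penult (syllable 6, big) is heavy, so it takes stress.
Stress on syllable 6: lo.sa.bi.du:.pu:.ˈbig.pi.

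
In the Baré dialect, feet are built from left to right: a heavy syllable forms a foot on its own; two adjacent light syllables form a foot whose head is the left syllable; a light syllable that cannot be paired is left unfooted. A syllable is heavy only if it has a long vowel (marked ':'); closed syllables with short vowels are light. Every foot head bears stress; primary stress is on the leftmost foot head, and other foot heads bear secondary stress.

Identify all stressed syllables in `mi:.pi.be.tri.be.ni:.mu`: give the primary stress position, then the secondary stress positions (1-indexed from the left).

primary 1, secondary 2, 4, 6

Weights: 1 mi: H, 2 pi L, 3 be L, 4 tri L, 5 be L, 6 ni: H, 7 mu L.
Parse left to right (heavy = foot alone; LL = one foot; stranded L unfooted): (ˈmi:) (ˈpi.be) (ˈtri.be) (ˈni:) mu.
Foot heads: 1, 2, 4, 6.
Primary stress on the leftmost head = syllable 1.
Secondary stress on 2, 4, 6: ˈmi:.ˌpi.be.ˌtri.be.ˌni:.mu.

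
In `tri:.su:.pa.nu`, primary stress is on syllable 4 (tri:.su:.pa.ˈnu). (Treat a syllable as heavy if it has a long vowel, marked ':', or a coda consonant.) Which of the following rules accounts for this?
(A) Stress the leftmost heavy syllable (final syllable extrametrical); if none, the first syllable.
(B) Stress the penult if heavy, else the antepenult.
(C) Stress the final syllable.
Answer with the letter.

C

Rule A → syllable 1 (observed: 4).
Rule B → syllable 2 (observed: 4).
Rule C → syllable 4 ✓.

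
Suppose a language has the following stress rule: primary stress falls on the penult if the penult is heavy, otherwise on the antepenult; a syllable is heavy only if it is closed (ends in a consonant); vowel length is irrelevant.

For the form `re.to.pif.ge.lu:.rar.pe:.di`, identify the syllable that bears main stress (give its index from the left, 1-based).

Weights: 6 rar H, 7 pe: L, 8 di L.
The penult (syllable 7, pe:) is light, so stress falls on the antepenult (syllable 6, rar).
Primary stress: syllable 6 → re.to.pif.ge.lu:.ˈrar.pe:.di.

6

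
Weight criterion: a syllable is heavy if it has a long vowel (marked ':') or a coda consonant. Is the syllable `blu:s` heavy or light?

heavy

`blu:s`: long vowel, closed (coda /s/). Long vowel and closed → heavy.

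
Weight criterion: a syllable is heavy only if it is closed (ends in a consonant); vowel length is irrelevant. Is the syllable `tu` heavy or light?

`tu`: short vowel, open (no coda). Open (no coda) → light.

light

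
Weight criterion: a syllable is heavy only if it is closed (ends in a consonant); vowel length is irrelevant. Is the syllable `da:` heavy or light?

`da:`: long vowel, open (no coda). Open (no coda) → light.

light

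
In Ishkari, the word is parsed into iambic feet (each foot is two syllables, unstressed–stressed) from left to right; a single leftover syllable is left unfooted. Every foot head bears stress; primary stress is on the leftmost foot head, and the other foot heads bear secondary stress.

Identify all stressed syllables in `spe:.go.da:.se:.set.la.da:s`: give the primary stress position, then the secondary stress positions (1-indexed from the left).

primary 2, secondary 4, 6

Parse left to right into iambic (σˈσ) feet: (spe:.ˈgo) (da:.ˈse:) (set.ˈla) da:s. Syllable 7 is left unfooted.
Foot heads (stressed positions): 2, 4, 6.
End Rule Leftmost: primary stress on the leftmost head = syllable 2.
Secondary stress on 4, 6: spe:.ˈgo.da:.ˌse:.set.ˌla.da:s.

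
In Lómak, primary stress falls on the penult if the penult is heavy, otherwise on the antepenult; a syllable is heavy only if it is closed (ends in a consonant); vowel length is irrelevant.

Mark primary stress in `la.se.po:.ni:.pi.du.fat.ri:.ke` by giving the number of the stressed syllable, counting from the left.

Weights: 7 fat H, 8 ri: L, 9 ke L.
The penult (syllable 8, ri:) is light, so stress falls on the antepenult (syllable 7, fat).
Primary stress: syllable 7 → la.se.po:.ni:.pi.du.ˈfat.ri:.ke.

7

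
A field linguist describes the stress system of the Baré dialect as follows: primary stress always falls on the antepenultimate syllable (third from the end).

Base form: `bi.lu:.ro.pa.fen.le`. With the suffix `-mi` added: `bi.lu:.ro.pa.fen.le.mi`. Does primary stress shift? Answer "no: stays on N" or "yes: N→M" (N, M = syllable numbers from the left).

yes: 4→5

Base `bi.lu:.ro.pa.fen.le` (6 syllables):
  The word has 6 syllables; the antepenultimate syllable (third from the end) is syllable 4 (pa).
  → primary stress on syllable 4.
Suffixed `bi.lu:.ro.pa.fen.le.mi` (7 syllables):
  The word has 7 syllables; the antepenultimate syllable (third from the end) is syllable 5 (fen).
  → primary stress on syllable 5.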